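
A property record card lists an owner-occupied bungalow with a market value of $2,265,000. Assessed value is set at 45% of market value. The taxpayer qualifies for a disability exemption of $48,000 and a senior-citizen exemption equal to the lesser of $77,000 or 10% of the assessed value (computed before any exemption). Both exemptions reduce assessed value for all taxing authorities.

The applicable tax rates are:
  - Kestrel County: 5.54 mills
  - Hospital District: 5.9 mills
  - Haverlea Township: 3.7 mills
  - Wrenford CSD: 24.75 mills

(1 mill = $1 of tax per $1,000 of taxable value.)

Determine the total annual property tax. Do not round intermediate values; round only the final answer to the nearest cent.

$35,671.63

Assessed value = $2,265,000 × 0.45 = $1,019,250
Senior-citizen exemption = min($77,000, 10% × $1,019,250) = min($77,000, $101,925) = $77,000 (dollar cap binds)
Taxable value = $1,019,250 − $48,000 − $77,000 = $894,250
Kestrel County: $894,250 × 0.00554 = $4,954.145
Hospital District: $894,250 × 0.0059 = $5,276.075
Haverlea Township: $894,250 × 0.0037 = $3,308.725
Wrenford CSD: $894,250 × 0.02475 = $22,132.6875
Total = $35,671.6325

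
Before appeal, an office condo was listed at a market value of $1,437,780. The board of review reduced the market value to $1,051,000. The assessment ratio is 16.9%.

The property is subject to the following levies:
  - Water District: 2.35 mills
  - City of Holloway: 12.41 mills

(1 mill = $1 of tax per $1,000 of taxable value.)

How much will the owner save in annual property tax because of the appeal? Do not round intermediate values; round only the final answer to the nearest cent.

$964.80

Old assessed value = $1,437,780 × 0.169 = $242,984.82
New assessed value = $1,051,000 × 0.169 = $177,619
Combined rate = 0.00235 + 0.01241 = 0.01476
Old tax = $242,984.82 × 0.01476 = $3,586.4559432
New tax = $177,619 × 0.01476 = $2,621.65644
Reduction = $3,586.4559432 − $2,621.65644 = $964.7995032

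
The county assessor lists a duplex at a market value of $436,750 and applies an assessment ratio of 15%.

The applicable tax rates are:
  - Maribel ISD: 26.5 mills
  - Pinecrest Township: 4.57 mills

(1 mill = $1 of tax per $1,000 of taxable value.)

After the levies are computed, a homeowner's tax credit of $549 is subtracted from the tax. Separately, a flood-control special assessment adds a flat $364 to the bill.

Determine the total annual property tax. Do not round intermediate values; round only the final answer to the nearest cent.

$1,850.47

Assessed value = $436,750 × 0.15 = $65,512.5
Maribel ISD: $65,512.5 × 0.0265 = $1,736.08125
Pinecrest Township: $65,512.5 × 0.00457 = $299.392125
Levies subtotal = $2,035.473375
After credit = $2,035.473375 − $549 = $1,486.473375
Total = $1,486.473375 + $364 = $1,850.473375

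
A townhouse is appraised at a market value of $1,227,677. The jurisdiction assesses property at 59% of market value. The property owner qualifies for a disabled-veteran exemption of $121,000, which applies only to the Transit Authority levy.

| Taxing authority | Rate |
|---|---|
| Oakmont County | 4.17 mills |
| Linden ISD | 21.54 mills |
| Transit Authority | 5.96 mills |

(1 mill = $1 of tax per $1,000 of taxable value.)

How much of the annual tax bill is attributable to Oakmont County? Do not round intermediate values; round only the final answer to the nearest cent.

$3,020.45

Assessed value = $1,227,677 × 0.59 = $724,329.43
Oakmont County taxable value = $724,329.43 (exemption does not apply)
Oakmont County levy = $724,329.43 × 0.00417 = $3,020.4537231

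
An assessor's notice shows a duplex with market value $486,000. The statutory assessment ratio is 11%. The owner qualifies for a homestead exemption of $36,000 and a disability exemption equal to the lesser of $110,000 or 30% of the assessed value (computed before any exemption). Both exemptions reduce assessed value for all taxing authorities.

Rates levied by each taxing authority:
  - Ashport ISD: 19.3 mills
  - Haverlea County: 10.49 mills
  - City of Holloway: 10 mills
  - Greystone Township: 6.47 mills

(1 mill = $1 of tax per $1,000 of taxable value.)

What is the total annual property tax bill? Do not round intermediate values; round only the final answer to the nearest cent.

Assessed value = $486,000 × 0.11 = $53,460
Disability exemption = min($110,000, 30% × $53,460) = min($110,000, $16,038) = $16,038 (percentage binds)
Taxable value = $53,460 − $36,000 − $16,038 = $1,422
Ashport ISD: $1,422 × 0.0193 = $27.4446
Haverlea County: $1,422 × 0.01049 = $14.91678
City of Holloway: $1,422 × 0.01 = $14.22
Greystone Township: $1,422 × 0.00647 = $9.20034
Total = $65.78172

$65.78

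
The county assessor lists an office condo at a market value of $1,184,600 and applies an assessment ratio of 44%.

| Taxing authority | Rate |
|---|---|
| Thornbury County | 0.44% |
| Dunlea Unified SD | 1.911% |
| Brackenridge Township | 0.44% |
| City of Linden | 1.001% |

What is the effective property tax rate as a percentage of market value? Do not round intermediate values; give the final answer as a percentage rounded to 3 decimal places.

Assessed value = $1,184,600 × 0.44 = $521,224
Thornbury County: $521,224 × 0.0044 = $2,293.3856
Dunlea Unified SD: $521,224 × 0.01911 = $9,960.59064
Brackenridge Township: $521,224 × 0.0044 = $2,293.3856
City of Linden: $521,224 × 0.01001 = $5,217.45224
Total tax = $19,764.81408
Effective rate = $19,764.81408 ÷ $1,184,600 = 1.668% of market value

1.668%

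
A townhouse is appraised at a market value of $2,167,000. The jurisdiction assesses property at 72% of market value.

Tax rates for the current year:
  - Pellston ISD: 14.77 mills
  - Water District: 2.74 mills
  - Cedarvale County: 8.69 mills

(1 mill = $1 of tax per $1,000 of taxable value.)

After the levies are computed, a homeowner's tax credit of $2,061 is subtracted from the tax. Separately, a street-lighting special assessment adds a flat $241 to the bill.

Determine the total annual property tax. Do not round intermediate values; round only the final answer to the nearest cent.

Assessed value = $2,167,000 × 0.72 = $1,560,240
Pellston ISD: $1,560,240 × 0.01477 = $23,044.7448
Water District: $1,560,240 × 0.00274 = $4,275.0576
Cedarvale County: $1,560,240 × 0.00869 = $13,558.4856
Levies subtotal = $40,878.288
After credit = $40,878.288 − $2,061 = $38,817.288
Total = $38,817.288 + $241 = $39,058.288

$39,058.29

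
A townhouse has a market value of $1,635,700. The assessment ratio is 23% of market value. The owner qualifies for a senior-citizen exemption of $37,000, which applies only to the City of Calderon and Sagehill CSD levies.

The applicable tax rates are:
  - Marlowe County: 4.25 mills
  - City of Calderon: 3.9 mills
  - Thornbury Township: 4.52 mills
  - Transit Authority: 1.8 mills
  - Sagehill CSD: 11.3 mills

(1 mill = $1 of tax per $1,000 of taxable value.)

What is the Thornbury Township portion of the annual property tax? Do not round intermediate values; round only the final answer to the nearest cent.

$1,700.47

Assessed value = $1,635,700 × 0.23 = $376,211
Thornbury Township taxable value = $376,211 (exemption does not apply)
Thornbury Township levy = $376,211 × 0.00452 = $1,700.47372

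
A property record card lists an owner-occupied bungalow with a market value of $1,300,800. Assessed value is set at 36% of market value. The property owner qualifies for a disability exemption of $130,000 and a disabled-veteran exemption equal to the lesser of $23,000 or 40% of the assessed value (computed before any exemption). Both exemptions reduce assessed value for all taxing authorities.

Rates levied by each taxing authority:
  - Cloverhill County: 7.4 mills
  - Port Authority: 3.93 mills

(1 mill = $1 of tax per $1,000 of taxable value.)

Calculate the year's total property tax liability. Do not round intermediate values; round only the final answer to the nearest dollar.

$3,572

Assessed value = $1,300,800 × 0.36 = $468,288
Disabled-veteran exemption = min($23,000, 40% × $468,288) = min($23,000, $187,315.2) = $23,000 (dollar cap binds)
Taxable value = $468,288 − $130,000 − $23,000 = $315,288
Cloverhill County: $315,288 × 0.0074 = $2,333.1312
Port Authority: $315,288 × 0.00393 = $1,239.08184
Total = $3,572.21304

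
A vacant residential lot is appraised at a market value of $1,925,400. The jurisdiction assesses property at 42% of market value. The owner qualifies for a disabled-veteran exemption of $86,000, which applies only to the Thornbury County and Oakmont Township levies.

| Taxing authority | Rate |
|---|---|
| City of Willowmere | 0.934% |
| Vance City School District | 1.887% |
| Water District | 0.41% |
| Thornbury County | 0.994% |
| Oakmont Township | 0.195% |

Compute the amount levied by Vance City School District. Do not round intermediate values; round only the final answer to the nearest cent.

$15,259.57

Assessed value = $1,925,400 × 0.42 = $808,668
Vance City School District taxable value = $808,668 (exemption does not apply)
Vance City School District levy = $808,668 × 0.01887 = $15,259.56516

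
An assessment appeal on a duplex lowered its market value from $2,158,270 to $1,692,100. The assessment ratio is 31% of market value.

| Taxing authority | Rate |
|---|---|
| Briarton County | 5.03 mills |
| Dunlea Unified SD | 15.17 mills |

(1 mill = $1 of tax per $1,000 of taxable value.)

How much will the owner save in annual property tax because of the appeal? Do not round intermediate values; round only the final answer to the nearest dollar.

$2,919

Old assessed value = $2,158,270 × 0.31 = $669,063.7
New assessed value = $1,692,100 × 0.31 = $524,551
Combined rate = 0.00503 + 0.01517 = 0.0202
Old tax = $669,063.7 × 0.0202 = $13,515.08674
New tax = $524,551 × 0.0202 = $10,595.9302
Reduction = $13,515.08674 − $10,595.9302 = $2,919.15654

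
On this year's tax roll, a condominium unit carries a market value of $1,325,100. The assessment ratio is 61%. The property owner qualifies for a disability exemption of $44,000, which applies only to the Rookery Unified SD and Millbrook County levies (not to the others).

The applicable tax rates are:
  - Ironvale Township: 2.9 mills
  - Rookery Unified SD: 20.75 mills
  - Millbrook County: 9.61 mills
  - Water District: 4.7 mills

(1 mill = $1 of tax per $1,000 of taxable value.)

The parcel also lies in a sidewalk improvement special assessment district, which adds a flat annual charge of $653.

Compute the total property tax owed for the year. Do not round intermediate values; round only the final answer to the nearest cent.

Assessed value = $1,325,100 × 0.61 = $808,311
Ironvale Township: $808,311 × 0.0029 = $2,344.1019
Rookery Unified SD: ($808,311 − $44,000) × 0.02075 = $764,311 × 0.02075 = $15,859.45325
Millbrook County: ($808,311 − $44,000) × 0.00961 = $764,311 × 0.00961 = $7,345.02871
Water District: $808,311 × 0.0047 = $3,799.0617
Levies subtotal = $29,347.64556
Total = $29,347.64556 + $653 = $30,000.64556

$30,000.65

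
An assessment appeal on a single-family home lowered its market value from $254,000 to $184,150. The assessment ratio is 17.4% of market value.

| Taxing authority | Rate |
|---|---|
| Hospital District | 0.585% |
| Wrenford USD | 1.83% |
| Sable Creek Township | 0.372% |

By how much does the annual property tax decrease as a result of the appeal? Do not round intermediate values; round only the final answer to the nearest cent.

Old assessed value = $254,000 × 0.174 = $44,196
New assessed value = $184,150 × 0.174 = $32,042.1
Combined rate = 0.00585 + 0.0183 + 0.00372 = 0.02787
Old tax = $44,196 × 0.02787 = $1,231.74252
New tax = $32,042.1 × 0.02787 = $893.013327
Reduction = $1,231.74252 − $893.013327 = $338.729193

$338.73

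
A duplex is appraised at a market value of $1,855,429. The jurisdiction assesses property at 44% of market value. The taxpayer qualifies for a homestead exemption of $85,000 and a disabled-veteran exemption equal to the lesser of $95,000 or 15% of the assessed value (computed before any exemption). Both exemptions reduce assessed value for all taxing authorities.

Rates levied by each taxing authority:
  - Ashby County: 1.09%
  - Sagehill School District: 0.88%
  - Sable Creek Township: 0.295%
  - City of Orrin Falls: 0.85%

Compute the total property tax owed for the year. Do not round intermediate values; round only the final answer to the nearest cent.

Assessed value = $1,855,429 × 0.44 = $816,388.76
Disabled-veteran exemption = min($95,000, 15% × $816,388.76) = min($95,000, $122,458.314) = $95,000 (dollar cap binds)
Taxable value = $816,388.76 − $85,000 − $95,000 = $636,388.76
Ashby County: $636,388.76 × 0.0109 = $6,936.637484
Sagehill School District: $636,388.76 × 0.0088 = $5,600.221088
Sable Creek Township: $636,388.76 × 0.00295 = $1,877.346842
City of Orrin Falls: $636,388.76 × 0.0085 = $5,409.30446
Total = $19,823.509874

$19,823.51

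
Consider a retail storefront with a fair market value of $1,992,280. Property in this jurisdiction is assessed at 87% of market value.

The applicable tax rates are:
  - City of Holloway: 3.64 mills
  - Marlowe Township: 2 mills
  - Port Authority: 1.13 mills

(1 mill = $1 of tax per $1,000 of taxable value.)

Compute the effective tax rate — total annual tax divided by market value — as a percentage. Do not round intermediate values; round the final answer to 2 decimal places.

0.59%

Assessed value = $1,992,280 × 0.87 = $1,733,283.6
City of Holloway: $1,733,283.6 × 0.00364 = $6,309.152304
Marlowe Township: $1,733,283.6 × 0.002 = $3,466.5672
Port Authority: $1,733,283.6 × 0.00113 = $1,958.610468
Total tax = $11,734.329972
Effective rate = $11,734.329972 ÷ $1,992,280 = 0.59% of market value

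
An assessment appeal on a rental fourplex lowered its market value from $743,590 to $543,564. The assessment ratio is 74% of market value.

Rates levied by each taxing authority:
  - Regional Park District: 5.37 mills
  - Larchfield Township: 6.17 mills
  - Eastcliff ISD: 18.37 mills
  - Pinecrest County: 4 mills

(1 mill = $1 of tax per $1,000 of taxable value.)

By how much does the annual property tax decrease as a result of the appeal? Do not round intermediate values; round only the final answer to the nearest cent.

Old assessed value = $743,590 × 0.74 = $550,256.6
New assessed value = $543,564 × 0.74 = $402,237.36
Combined rate = 0.00537 + 0.00617 + 0.01837 + 0.004 = 0.03391
Old tax = $550,256.6 × 0.03391 = $18,659.201306
New tax = $402,237.36 × 0.03391 = $13,639.8688776
Reduction = $18,659.201306 − $13,639.8688776 = $5,019.3324284

$5,019.33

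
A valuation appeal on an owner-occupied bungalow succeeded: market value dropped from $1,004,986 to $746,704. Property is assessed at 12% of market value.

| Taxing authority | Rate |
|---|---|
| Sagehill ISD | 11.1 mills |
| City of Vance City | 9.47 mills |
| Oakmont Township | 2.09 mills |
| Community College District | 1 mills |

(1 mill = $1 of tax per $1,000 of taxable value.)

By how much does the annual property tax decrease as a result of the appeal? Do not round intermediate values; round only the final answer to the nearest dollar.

Old assessed value = $1,004,986 × 0.12 = $120,598.32
New assessed value = $746,704 × 0.12 = $89,604.48
Combined rate = 0.0111 + 0.00947 + 0.00209 + 0.001 = 0.02366
Old tax = $120,598.32 × 0.02366 = $2,853.3562512
New tax = $89,604.48 × 0.02366 = $2,120.0419968
Reduction = $2,853.3562512 − $2,120.0419968 = $733.3142544

$733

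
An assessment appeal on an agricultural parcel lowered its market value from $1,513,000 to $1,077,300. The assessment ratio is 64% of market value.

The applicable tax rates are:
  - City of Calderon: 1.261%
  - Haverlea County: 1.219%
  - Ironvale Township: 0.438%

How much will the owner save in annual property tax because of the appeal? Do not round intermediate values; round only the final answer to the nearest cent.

Old assessed value = $1,513,000 × 0.64 = $968,320
New assessed value = $1,077,300 × 0.64 = $689,472
Combined rate = 0.01261 + 0.01219 + 0.00438 = 0.02918
Old tax = $968,320 × 0.02918 = $28,255.5776
New tax = $689,472 × 0.02918 = $20,118.79296
Reduction = $28,255.5776 − $20,118.79296 = $8,136.78464

$8,136.78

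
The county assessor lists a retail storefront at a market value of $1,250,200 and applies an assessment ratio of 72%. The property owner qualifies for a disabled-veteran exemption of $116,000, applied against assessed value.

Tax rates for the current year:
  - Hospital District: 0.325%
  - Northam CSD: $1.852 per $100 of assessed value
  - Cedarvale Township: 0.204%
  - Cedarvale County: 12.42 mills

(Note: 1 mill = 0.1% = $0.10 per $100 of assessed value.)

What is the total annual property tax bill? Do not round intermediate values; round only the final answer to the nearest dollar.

$28,410

Assessed value = $1,250,200 × 0.72 = $900,144
Taxable value = $900,144 − $116,000 = $784,144
Hospital District: $784,144 × 0.00325 = $2,548.468
Northam CSD: $784,144 × 0.01852 = $14,522.34688
Cedarvale Township: $784,144 × 0.00204 = $1,599.65376
Cedarvale County: $784,144 × 0.01242 = $9,739.06848
Total = $28,409.53712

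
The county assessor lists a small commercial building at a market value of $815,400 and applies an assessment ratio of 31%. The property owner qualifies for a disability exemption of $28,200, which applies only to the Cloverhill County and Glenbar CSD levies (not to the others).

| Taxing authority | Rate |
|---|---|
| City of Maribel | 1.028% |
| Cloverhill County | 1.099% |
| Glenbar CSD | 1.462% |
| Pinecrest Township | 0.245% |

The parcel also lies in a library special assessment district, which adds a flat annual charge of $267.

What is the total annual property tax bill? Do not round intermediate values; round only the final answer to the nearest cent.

$9,236.15

Assessed value = $815,400 × 0.31 = $252,774
City of Maribel: $252,774 × 0.01028 = $2,598.51672
Cloverhill County: ($252,774 − $28,200) × 0.01099 = $224,574 × 0.01099 = $2,468.06826
Glenbar CSD: ($252,774 − $28,200) × 0.01462 = $224,574 × 0.01462 = $3,283.27188
Pinecrest Township: $252,774 × 0.00245 = $619.2963
Levies subtotal = $8,969.15316
Total = $8,969.15316 + $267 = $9,236.15316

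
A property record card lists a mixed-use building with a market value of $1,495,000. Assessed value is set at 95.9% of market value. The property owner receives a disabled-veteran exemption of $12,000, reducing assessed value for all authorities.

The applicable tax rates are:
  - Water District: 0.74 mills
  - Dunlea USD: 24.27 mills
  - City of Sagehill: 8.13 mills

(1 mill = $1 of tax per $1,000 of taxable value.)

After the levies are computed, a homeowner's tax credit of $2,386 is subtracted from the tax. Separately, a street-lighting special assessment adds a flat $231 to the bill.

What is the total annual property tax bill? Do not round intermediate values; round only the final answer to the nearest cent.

$44,960.30

Assessed value = $1,495,000 × 0.959 = $1,433,705
Taxable value = $1,433,705 − $12,000 = $1,421,705
Water District: $1,421,705 × 0.00074 = $1,052.0617
Dunlea USD: $1,421,705 × 0.02427 = $34,504.78035
City of Sagehill: $1,421,705 × 0.00813 = $11,558.46165
Levies subtotal = $47,115.3037
After credit = $47,115.3037 − $2,386 = $44,729.3037
Total = $44,729.3037 + $231 = $44,960.3037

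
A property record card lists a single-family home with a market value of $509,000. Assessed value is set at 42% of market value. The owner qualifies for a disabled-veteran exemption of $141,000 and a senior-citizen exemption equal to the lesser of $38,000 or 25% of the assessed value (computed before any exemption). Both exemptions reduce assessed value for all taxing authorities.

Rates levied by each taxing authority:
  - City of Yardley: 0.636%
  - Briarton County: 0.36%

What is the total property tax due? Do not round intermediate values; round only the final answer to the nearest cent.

Assessed value = $509,000 × 0.42 = $213,780
Senior-citizen exemption = min($38,000, 25% × $213,780) = min($38,000, $53,445) = $38,000 (dollar cap binds)
Taxable value = $213,780 − $141,000 − $38,000 = $34,780
City of Yardley: $34,780 × 0.00636 = $221.2008
Briarton County: $34,780 × 0.0036 = $125.208
Total = $346.4088

$346.41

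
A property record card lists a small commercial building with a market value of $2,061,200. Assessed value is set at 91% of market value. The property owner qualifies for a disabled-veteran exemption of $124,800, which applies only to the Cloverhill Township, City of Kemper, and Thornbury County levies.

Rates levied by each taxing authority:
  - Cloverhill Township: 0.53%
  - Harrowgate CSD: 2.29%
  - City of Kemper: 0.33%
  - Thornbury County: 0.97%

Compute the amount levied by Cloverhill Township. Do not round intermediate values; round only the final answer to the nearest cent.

$9,279.73

Assessed value = $2,061,200 × 0.91 = $1,875,692
Cloverhill Township taxable value = $1,875,692 − $124,800 = $1,750,892
Cloverhill Township levy = $1,750,892 × 0.0053 = $9,279.7276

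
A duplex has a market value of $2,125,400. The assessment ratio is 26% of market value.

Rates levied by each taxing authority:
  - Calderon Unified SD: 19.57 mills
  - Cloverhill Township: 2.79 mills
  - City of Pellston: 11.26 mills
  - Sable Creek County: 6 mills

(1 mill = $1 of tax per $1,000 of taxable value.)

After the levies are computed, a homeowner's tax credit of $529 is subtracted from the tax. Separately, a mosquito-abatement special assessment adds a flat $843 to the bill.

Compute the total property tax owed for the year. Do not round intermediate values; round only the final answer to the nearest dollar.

$22,208

Assessed value = $2,125,400 × 0.26 = $552,604
Calderon Unified SD: $552,604 × 0.01957 = $10,814.46028
Cloverhill Township: $552,604 × 0.00279 = $1,541.76516
City of Pellston: $552,604 × 0.01126 = $6,222.32104
Sable Creek County: $552,604 × 0.006 = $3,315.624
Levies subtotal = $21,894.17048
After credit = $21,894.17048 − $529 = $21,365.17048
Total = $21,365.17048 + $843 = $22,208.17048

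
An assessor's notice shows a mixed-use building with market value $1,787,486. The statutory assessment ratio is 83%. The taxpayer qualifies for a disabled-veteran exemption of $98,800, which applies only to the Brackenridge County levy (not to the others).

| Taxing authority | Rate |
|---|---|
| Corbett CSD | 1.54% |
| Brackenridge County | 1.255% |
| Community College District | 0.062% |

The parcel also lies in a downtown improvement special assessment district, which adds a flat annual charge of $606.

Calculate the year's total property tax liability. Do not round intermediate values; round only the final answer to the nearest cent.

$41,752.89

Assessed value = $1,787,486 × 0.83 = $1,483,613.38
Corbett CSD: $1,483,613.38 × 0.0154 = $22,847.646052
Brackenridge County: ($1,483,613.38 − $98,800) × 0.01255 = $1,384,813.38 × 0.01255 = $17,379.407919
Community College District: $1,483,613.38 × 0.00062 = $919.8402956
Levies subtotal = $41,146.8942666
Total = $41,146.8942666 + $606 = $41,752.8942666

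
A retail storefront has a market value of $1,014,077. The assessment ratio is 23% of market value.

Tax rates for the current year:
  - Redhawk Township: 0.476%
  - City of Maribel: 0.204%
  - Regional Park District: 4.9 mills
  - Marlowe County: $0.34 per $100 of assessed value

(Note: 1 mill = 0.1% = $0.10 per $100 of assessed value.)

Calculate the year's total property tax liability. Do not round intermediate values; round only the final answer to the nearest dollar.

$3,522

Assessed value = $1,014,077 × 0.23 = $233,237.71
Redhawk Township: $233,237.71 × 0.00476 = $1,110.2114996
City of Maribel: $233,237.71 × 0.00204 = $475.8049284
Regional Park District: $233,237.71 × 0.0049 = $1,142.864779
Marlowe County: $233,237.71 × 0.0034 = $793.008214
Total = $3,521.889421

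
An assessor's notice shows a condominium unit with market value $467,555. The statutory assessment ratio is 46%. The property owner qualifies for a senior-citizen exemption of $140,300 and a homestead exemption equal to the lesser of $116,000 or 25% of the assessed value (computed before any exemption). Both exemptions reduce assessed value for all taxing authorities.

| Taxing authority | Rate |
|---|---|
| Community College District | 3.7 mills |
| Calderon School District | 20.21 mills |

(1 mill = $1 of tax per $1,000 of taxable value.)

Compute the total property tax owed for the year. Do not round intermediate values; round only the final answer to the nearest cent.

$502.26

Assessed value = $467,555 × 0.46 = $215,075.3
Homestead exemption = min($116,000, 25% × $215,075.3) = min($116,000, $53,768.825) = $53,768.825 (percentage binds)
Taxable value = $215,075.3 − $140,300 − $53,768.825 = $21,006.475
Community College District: $21,006.475 × 0.0037 = $77.7239575
Calderon School District: $21,006.475 × 0.02021 = $424.54085975
Total = $502.26481725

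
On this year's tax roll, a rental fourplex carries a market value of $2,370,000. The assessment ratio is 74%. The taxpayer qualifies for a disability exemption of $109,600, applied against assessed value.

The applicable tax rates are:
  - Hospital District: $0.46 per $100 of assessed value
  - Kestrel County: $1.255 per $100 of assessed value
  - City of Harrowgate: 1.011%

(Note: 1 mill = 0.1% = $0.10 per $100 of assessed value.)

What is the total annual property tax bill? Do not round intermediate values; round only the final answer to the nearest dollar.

Assessed value = $2,370,000 × 0.74 = $1,753,800
Taxable value = $1,753,800 − $109,600 = $1,644,200
Hospital District: $1,644,200 × 0.0046 = $7,563.32
Kestrel County: $1,644,200 × 0.01255 = $20,634.71
City of Harrowgate: $1,644,200 × 0.01011 = $16,622.862
Total = $44,820.892

$44,821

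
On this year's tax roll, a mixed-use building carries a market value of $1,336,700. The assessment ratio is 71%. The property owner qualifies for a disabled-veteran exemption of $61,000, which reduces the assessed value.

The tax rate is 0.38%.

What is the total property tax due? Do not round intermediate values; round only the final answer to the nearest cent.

$3,374.62

Assessed value = $1,336,700 × 0.71 = $949,057
Taxable value = $949,057 − $61,000 = $888,057
Tax = $888,057 × 0.0038 = $3,374.6166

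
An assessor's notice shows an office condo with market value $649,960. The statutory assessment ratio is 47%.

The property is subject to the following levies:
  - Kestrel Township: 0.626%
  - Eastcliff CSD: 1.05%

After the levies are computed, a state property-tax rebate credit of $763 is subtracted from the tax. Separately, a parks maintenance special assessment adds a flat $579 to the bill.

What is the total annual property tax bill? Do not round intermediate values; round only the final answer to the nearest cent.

Assessed value = $649,960 × 0.47 = $305,481.2
Kestrel Township: $305,481.2 × 0.00626 = $1,912.312312
Eastcliff CSD: $305,481.2 × 0.0105 = $3,207.5526
Levies subtotal = $5,119.864912
After credit = $5,119.864912 − $763 = $4,356.864912
Total = $4,356.864912 + $579 = $4,935.864912

$4,935.86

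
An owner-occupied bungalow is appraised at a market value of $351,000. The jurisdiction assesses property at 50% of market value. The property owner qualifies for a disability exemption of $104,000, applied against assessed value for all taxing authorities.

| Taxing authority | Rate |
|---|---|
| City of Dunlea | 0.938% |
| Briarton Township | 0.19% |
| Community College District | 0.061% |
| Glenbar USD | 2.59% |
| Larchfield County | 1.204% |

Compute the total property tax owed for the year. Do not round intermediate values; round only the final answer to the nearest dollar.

Assessed value = $351,000 × 0.5 = $175,500
Taxable value = $175,500 − $104,000 = $71,500
City of Dunlea: $71,500 × 0.00938 = $670.67
Briarton Township: $71,500 × 0.0019 = $135.85
Community College District: $71,500 × 0.00061 = $43.615
Glenbar USD: $71,500 × 0.0259 = $1,851.85
Larchfield County: $71,500 × 0.01204 = $860.86
Total = $670.67 + $135.85 + $43.615 + $1,851.85 + $860.86 = $3,562.845

$3,563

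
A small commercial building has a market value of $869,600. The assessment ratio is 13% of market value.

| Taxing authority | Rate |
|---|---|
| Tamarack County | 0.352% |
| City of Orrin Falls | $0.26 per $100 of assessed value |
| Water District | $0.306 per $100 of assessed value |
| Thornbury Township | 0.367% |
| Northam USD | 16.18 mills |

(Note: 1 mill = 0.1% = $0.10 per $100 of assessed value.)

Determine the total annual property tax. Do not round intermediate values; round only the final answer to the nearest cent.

Assessed value = $869,600 × 0.13 = $113,048
Tamarack County: $113,048 × 0.00352 = $397.92896
City of Orrin Falls: $113,048 × 0.0026 = $293.9248
Water District: $113,048 × 0.00306 = $345.92688
Thornbury Township: $113,048 × 0.00367 = $414.88616
Northam USD: $113,048 × 0.01618 = $1,829.11664
Total = $3,281.78344

$3,281.78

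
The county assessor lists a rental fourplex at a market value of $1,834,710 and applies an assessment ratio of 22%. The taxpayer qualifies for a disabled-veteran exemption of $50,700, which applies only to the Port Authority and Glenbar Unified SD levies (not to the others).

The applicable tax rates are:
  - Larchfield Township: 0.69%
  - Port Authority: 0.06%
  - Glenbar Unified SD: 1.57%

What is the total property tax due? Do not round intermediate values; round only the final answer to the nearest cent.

Assessed value = $1,834,710 × 0.22 = $403,636.2
Larchfield Township: $403,636.2 × 0.0069 = $2,785.08978
Port Authority: ($403,636.2 − $50,700) × 0.0006 = $352,936.2 × 0.0006 = $211.76172
Glenbar Unified SD: ($403,636.2 − $50,700) × 0.0157 = $352,936.2 × 0.0157 = $5,541.09834
Total = $8,537.94984

$8,537.95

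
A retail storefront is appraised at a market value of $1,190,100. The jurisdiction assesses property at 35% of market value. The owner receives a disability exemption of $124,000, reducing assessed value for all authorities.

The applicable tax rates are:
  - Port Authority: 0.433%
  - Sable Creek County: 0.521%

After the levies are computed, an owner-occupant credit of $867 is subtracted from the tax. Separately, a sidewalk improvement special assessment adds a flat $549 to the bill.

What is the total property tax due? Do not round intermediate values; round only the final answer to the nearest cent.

$2,472.78

Assessed value = $1,190,100 × 0.35 = $416,535
Taxable value = $416,535 − $124,000 = $292,535
Port Authority: $292,535 × 0.00433 = $1,266.67655
Sable Creek County: $292,535 × 0.00521 = $1,524.10735
Levies subtotal = $2,790.7839
After credit = $2,790.7839 − $867 = $1,923.7839
Total = $1,923.7839 + $549 = $2,472.7839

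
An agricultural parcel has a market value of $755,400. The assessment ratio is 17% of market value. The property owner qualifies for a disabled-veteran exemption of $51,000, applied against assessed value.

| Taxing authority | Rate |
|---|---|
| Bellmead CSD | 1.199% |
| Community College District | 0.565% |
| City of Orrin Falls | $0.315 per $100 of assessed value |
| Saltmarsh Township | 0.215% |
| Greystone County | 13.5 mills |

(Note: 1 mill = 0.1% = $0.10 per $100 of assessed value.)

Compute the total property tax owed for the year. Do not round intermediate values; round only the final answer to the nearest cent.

$2,821.11

Assessed value = $755,400 × 0.17 = $128,418
Taxable value = $128,418 − $51,000 = $77,418
Bellmead CSD: $77,418 × 0.01199 = $928.24182
Community College District: $77,418 × 0.00565 = $437.4117
City of Orrin Falls: $77,418 × 0.00315 = $243.8667
Saltmarsh Township: $77,418 × 0.00215 = $166.4487
Greystone County: $77,418 × 0.0135 = $1,045.143
Total = $2,821.11192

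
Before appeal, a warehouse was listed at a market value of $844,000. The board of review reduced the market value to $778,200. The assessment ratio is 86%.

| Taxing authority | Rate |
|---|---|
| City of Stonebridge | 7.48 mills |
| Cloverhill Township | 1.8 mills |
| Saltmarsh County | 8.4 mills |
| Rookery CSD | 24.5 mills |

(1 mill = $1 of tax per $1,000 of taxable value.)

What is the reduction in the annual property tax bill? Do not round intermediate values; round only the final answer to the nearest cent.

Old assessed value = $844,000 × 0.86 = $725,840
New assessed value = $778,200 × 0.86 = $669,252
Combined rate = 0.00748 + 0.0018 + 0.0084 + 0.0245 = 0.04218
Old tax = $725,840 × 0.04218 = $30,615.9312
New tax = $669,252 × 0.04218 = $28,229.04936
Reduction = $30,615.9312 − $28,229.04936 = $2,386.88184

$2,386.88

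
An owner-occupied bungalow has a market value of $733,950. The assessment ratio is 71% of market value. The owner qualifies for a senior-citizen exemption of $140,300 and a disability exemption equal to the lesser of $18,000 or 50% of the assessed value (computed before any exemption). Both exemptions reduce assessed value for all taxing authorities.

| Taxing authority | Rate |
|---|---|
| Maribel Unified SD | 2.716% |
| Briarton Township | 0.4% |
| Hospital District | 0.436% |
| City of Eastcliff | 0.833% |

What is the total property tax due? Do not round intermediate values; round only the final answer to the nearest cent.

$15,908.98

Assessed value = $733,950 × 0.71 = $521,104.5
Disability exemption = min($18,000, 50% × $521,104.5) = min($18,000, $260,552.25) = $18,000 (dollar cap binds)
Taxable value = $521,104.5 − $140,300 − $18,000 = $362,804.5
Maribel Unified SD: $362,804.5 × 0.02716 = $9,853.77022
Briarton Township: $362,804.5 × 0.004 = $1,451.218
Hospital District: $362,804.5 × 0.00436 = $1,581.82762
City of Eastcliff: $362,804.5 × 0.00833 = $3,022.161485
Total = $15,908.977325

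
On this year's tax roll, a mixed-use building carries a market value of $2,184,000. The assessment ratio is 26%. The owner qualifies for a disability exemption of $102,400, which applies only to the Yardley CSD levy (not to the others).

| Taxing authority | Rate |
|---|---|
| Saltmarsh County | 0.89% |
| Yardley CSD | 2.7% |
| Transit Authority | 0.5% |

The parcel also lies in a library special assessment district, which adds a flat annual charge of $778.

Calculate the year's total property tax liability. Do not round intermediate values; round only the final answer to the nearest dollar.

$21,238

Assessed value = $2,184,000 × 0.26 = $567,840
Saltmarsh County: $567,840 × 0.0089 = $5,053.776
Yardley CSD: ($567,840 − $102,400) × 0.027 = $465,440 × 0.027 = $12,566.88
Transit Authority: $567,840 × 0.005 = $2,839.2
Levies subtotal = $20,459.856
Total = $20,459.856 + $778 = $21,237.856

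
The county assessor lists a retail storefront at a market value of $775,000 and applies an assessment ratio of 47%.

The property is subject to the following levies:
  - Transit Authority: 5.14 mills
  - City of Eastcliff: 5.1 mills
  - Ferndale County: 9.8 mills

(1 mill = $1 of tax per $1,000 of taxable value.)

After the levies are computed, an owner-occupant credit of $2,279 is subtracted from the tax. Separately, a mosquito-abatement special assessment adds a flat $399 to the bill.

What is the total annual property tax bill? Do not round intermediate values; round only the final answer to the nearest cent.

Assessed value = $775,000 × 0.47 = $364,250
Transit Authority: $364,250 × 0.00514 = $1,872.245
City of Eastcliff: $364,250 × 0.0051 = $1,857.675
Ferndale County: $364,250 × 0.0098 = $3,569.65
Levies subtotal = $7,299.57
After credit = $7,299.57 − $2,279 = $5,020.57
Total = $5,020.57 + $399 = $5,419.57

$5,419.57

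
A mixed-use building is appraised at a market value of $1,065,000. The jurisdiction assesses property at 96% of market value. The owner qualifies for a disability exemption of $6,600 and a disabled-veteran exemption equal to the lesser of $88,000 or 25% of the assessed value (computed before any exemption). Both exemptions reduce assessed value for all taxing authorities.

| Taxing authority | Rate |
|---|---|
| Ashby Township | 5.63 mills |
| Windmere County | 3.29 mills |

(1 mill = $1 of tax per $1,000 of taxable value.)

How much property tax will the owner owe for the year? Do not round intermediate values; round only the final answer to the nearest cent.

Assessed value = $1,065,000 × 0.96 = $1,022,400
Disabled-veteran exemption = min($88,000, 25% × $1,022,400) = min($88,000, $255,600) = $88,000 (dollar cap binds)
Taxable value = $1,022,400 − $6,600 − $88,000 = $927,800
Ashby Township: $927,800 × 0.00563 = $5,223.514
Windmere County: $927,800 × 0.00329 = $3,052.462
Total = $8,275.976

$8,275.98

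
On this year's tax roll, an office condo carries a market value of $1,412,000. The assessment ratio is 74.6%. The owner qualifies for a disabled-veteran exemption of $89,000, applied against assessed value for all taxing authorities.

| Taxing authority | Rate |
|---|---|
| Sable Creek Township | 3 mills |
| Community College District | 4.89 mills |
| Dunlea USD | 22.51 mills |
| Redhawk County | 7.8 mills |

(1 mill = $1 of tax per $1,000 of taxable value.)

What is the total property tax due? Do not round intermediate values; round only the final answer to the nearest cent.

Assessed value = $1,412,000 × 0.746 = $1,053,352
Taxable value = $1,053,352 − $89,000 = $964,352
Sable Creek Township: $964,352 × 0.003 = $2,893.056
Community College District: $964,352 × 0.00489 = $4,715.68128
Dunlea USD: $964,352 × 0.02251 = $21,707.56352
Redhawk County: $964,352 × 0.0078 = $7,521.9456
Total = $2,893.056 + $4,715.68128 + $21,707.56352 + $7,521.9456 = $36,838.2464

$36,838.25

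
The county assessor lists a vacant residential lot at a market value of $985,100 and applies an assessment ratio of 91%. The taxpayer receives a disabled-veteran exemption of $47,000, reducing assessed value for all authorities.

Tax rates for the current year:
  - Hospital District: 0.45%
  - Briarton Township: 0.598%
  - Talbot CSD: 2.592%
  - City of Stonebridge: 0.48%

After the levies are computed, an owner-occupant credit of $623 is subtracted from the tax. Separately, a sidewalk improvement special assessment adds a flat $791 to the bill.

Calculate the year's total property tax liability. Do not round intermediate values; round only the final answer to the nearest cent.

$35,164.97

Assessed value = $985,100 × 0.91 = $896,441
Taxable value = $896,441 − $47,000 = $849,441
Hospital District: $849,441 × 0.0045 = $3,822.4845
Briarton Township: $849,441 × 0.00598 = $5,079.65718
Talbot CSD: $849,441 × 0.02592 = $22,017.51072
City of Stonebridge: $849,441 × 0.0048 = $4,077.3168
Levies subtotal = $34,996.9692
After credit = $34,996.9692 − $623 = $34,373.9692
Total = $34,373.9692 + $791 = $35,164.9692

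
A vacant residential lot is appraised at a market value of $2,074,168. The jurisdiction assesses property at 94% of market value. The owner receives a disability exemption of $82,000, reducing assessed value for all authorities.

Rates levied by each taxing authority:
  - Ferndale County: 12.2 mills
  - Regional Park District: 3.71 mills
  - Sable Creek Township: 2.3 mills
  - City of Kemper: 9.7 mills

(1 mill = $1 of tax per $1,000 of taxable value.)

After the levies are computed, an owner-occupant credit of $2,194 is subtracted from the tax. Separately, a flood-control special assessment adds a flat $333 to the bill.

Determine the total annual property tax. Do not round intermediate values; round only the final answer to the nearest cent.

$50,267.01

Assessed value = $2,074,168 × 0.94 = $1,949,717.92
Taxable value = $1,949,717.92 − $82,000 = $1,867,717.92
Ferndale County: $1,867,717.92 × 0.0122 = $22,786.158624
Regional Park District: $1,867,717.92 × 0.00371 = $6,929.2334832
Sable Creek Township: $1,867,717.92 × 0.0023 = $4,295.751216
City of Kemper: $1,867,717.92 × 0.0097 = $18,116.863824
Levies subtotal = $52,128.0071472
After credit = $52,128.0071472 − $2,194 = $49,934.0071472
Total = $49,934.0071472 + $333 = $50,267.0071472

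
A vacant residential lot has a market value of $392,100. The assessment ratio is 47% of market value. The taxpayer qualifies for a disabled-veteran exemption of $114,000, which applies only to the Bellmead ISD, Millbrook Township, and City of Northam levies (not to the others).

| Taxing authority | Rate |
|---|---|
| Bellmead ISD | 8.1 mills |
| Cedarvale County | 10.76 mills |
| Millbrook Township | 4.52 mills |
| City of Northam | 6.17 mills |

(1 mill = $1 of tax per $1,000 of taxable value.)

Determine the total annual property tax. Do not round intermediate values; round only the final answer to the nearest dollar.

$3,304

Assessed value = $392,100 × 0.47 = $184,287
Bellmead ISD: ($184,287 − $114,000) × 0.0081 = $70,287 × 0.0081 = $569.3247
Cedarvale County: $184,287 × 0.01076 = $1,982.92812
Millbrook Township: ($184,287 − $114,000) × 0.00452 = $70,287 × 0.00452 = $317.69724
City of Northam: ($184,287 − $114,000) × 0.00617 = $70,287 × 0.00617 = $433.67079
Total = $3,303.62085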